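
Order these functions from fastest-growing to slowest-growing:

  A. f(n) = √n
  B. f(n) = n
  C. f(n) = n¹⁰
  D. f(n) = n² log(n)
C > D > B > A

Comparing growth rates:
C = n¹⁰ is O(n¹⁰)
D = n² log(n) is O(n² log n)
B = n is O(n)
A = √n is O(√n)

Therefore, the order from fastest to slowest is: C > D > B > A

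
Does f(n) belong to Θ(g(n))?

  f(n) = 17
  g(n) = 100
True

f(n) = 17 and g(n) = 100 are both O(1).
Since they have the same asymptotic growth rate, f(n) = Θ(g(n)) is true.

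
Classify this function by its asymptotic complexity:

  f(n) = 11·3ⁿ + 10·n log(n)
O(3ⁿ)

The dominant term in 11·3ⁿ + 10·n log(n) is 11·3ⁿ, which is Θ(3ⁿ).
Lower-order terms (10·n log(n)) are asymptotically negligible.
Constants are absorbed, so the tightest bound is O(3ⁿ).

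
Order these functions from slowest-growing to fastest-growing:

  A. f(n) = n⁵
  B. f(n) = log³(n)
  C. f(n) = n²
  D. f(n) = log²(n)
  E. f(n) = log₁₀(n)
E < D < B < C < A

Comparing growth rates:
E = log₁₀(n) is O(log n)
D = log²(n) is O(log² n)
B = log³(n) is O(log³ n)
C = n² is O(n²)
A = n⁵ is O(n⁵)

Therefore, the order from slowest to fastest is: E < D < B < C < A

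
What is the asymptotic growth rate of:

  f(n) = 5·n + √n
Θ(n)

Order the terms by growth rate: √n ≺ 5·n.
The fastest-growing term 5·n dominates as n → ∞; dropping its constant factor gives Θ(n).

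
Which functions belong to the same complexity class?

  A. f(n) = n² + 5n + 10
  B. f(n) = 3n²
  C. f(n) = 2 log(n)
A and B

Examining each function:
  A. n² + 5n + 10 is O(n²)
  B. 3n² is O(n²)
  C. 2 log(n) is O(log n)

Functions A and B both have the same complexity class.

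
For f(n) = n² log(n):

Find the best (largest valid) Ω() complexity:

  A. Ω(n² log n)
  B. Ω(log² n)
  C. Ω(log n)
A

f(n) = n² log(n) is Ω(n² log n).
All listed options are valid Big-Ω bounds (lower bounds),
but Ω(n² log n) is the tightest (largest valid bound).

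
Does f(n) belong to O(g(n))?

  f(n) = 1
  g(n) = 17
True

f(n) = 1 and g(n) = 17 are both O(1).
Big-O permits equal growth rates (f ≤ c·g for some c), so f(n) = O(g(n)) is true.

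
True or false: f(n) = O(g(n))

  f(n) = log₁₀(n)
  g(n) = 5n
True

f(n) = log₁₀(n) is O(log n), and g(n) = 5n is O(n).
Since O(log n) ⊆ O(n) (f grows no faster than g), f(n) = O(g(n)) is true.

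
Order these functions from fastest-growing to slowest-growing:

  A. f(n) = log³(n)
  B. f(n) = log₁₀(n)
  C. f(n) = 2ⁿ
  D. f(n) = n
C > D > A > B

Comparing growth rates:
C = 2ⁿ is O(2ⁿ)
D = n is O(n)
A = log³(n) is O(log³ n)
B = log₁₀(n) is O(log n)

Therefore, the order from fastest to slowest is: C > D > A > B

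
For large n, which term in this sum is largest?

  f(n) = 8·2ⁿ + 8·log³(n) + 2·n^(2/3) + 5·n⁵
8·2ⁿ

Looking at each term:
  - 8·2ⁿ is O(2ⁿ)
  - 8·log³(n) is O(log³ n)
  - 2·n^(2/3) is O(n^(2/3))
  - 5·n⁵ is O(n⁵)

The term 8·2ⁿ (O(2ⁿ)) grows fastest and dominates all others.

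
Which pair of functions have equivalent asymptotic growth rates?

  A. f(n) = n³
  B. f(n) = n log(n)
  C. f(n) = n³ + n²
A and C

Examining each function:
  A. n³ is O(n³)
  B. n log(n) is O(n log n)
  C. n³ + n² is O(n³)

Functions A and C both have the same complexity class.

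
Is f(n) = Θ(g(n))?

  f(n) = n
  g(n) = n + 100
True

f(n) = n and g(n) = n + 100 are both O(n).
Since they have the same asymptotic growth rate, f(n) = Θ(g(n)) is true.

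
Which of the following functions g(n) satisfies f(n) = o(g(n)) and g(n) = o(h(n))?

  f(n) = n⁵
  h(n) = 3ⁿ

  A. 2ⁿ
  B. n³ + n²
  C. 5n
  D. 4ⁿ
A

We need g(n) with n⁵ = o(g(n)) and g(n) = o(3ⁿ), i.e. O(n⁵) ≺ g ≺ O(3ⁿ).
Check each option:
  A. 2ⁿ — O(2ⁿ) is strictly between O(n⁵) and O(3ⁿ) ✓
  B. n³ + n² — O(n³) does not grow strictly faster than f(n)
  C. 5n — O(n) does not grow strictly faster than f(n)
  D. 4ⁿ — O(4ⁿ) does not grow strictly slower than h(n)

Only option A (2ⁿ) lies strictly between.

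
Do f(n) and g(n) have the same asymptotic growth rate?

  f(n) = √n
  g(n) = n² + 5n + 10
False

f(n) = √n is O(√n), and g(n) = n² + 5n + 10 is O(n²).
Since they have different growth rates, f(n) = Θ(g(n)) is false.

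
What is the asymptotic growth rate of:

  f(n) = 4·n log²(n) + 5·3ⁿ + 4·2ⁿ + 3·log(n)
Θ(3ⁿ)

Order the terms by growth rate: 3·log(n) ≺ 4·n log²(n) ≺ 4·2ⁿ ≺ 5·3ⁿ.
The fastest-growing term 5·3ⁿ dominates as n → ∞; dropping its constant factor gives Θ(3ⁿ).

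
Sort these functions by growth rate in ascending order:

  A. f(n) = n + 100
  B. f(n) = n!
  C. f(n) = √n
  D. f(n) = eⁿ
C < A < D < B

Comparing growth rates:
C = √n is O(√n)
A = n + 100 is O(n)
D = eⁿ is O(eⁿ)
B = n! is O(n!)

Therefore, the order from slowest to fastest is: C < A < D < B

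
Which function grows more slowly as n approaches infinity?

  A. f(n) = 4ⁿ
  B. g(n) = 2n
B

f(n) = 4ⁿ is O(4ⁿ), while g(n) = 2n is O(n).
Since O(n) grows slower than O(4ⁿ), g(n) is dominated.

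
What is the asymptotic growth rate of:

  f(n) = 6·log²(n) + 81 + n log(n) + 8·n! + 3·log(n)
Θ(n!)

Order the terms by growth rate: 81 ≺ 3·log(n) ≺ 6·log²(n) ≺ n log(n) ≺ 8·n!.
The fastest-growing term 8·n! dominates as n → ∞; dropping its constant factor gives Θ(n!).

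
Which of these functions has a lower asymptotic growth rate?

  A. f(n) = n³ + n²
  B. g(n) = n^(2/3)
B

f(n) = n³ + n² is O(n³), while g(n) = n^(2/3) is O(n^(2/3)).
Since O(n^(2/3)) grows slower than O(n³), g(n) is dominated.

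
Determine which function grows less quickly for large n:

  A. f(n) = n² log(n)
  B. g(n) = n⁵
A

f(n) = n² log(n) is O(n² log n), while g(n) = n⁵ is O(n⁵).
Since O(n² log n) grows slower than O(n⁵), f(n) is dominated.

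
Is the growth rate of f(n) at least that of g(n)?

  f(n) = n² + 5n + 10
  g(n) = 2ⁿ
False

f(n) = n² + 5n + 10 is O(n²), and g(n) = 2ⁿ is O(2ⁿ).
Since O(n²) grows slower than O(2ⁿ), f(n) = Ω(g(n)) is false.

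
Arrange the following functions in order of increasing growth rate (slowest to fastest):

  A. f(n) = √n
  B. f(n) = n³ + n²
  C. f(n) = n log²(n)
A < C < B

Comparing growth rates:
A = √n is O(√n)
C = n log²(n) is O(n log² n)
B = n³ + n² is O(n³)

Therefore, the order from slowest to fastest is: A < C < B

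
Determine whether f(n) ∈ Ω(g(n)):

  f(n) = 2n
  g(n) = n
True

f(n) = 2n and g(n) = n are both O(n).
Big-Ω permits equal growth rates (f ≥ c·g for some c > 0), so f(n) = Ω(g(n)) is true.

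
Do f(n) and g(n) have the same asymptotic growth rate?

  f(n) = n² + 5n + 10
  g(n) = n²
True

f(n) = n² + 5n + 10 and g(n) = n² are both O(n²).
Since they have the same asymptotic growth rate, f(n) = Θ(g(n)) is true.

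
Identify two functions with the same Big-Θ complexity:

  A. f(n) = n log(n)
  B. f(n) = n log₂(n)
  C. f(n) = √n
A and B

Examining each function:
  A. n log(n) is O(n log n)
  B. n log₂(n) is O(n log n)
  C. √n is O(√n)

Functions A and B both have the same complexity class.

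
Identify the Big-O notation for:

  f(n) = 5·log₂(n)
O(log n)

The dominant term in 5·log₂(n) is 5·log₂(n), which is Θ(log n).
Constants are absorbed, so the tightest bound is O(log n).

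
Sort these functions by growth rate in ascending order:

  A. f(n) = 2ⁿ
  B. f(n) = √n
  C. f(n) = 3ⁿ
B < A < C

Comparing growth rates:
B = √n is O(√n)
A = 2ⁿ is O(2ⁿ)
C = 3ⁿ is O(3ⁿ)

Therefore, the order from slowest to fastest is: B < A < C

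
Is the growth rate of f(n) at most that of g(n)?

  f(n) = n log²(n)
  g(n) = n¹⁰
True

f(n) = n log²(n) is O(n log² n), and g(n) = n¹⁰ is O(n¹⁰).
Since O(n log² n) ⊆ O(n¹⁰) (f grows no faster than g), f(n) = O(g(n)) is true.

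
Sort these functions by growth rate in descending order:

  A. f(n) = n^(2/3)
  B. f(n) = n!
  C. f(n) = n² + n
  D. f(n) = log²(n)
B > C > A > D

Comparing growth rates:
B = n! is O(n!)
C = n² + n is O(n²)
A = n^(2/3) is O(n^(2/3))
D = log²(n) is O(log² n)

Therefore, the order from fastest to slowest is: B > C > A > D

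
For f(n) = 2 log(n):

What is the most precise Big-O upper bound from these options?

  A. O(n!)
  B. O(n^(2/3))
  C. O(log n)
C

f(n) = 2 log(n) is O(log n).
All listed options are valid Big-O bounds (upper bounds),
but O(log n) is the tightest (smallest valid bound).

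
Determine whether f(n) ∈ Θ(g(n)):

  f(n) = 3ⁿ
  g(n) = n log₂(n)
False

f(n) = 3ⁿ is O(3ⁿ), and g(n) = n log₂(n) is O(n log n).
Since they have different growth rates, f(n) = Θ(g(n)) is false.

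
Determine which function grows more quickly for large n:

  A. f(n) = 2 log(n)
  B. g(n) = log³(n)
B

f(n) = 2 log(n) is O(log n), while g(n) = log³(n) is O(log³ n).
Since O(log³ n) grows faster than O(log n), g(n) dominates.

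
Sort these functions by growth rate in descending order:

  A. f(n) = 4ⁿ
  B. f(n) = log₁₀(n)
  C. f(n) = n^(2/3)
A > C > B

Comparing growth rates:
A = 4ⁿ is O(4ⁿ)
C = n^(2/3) is O(n^(2/3))
B = log₁₀(n) is O(log n)

Therefore, the order from fastest to slowest is: A > C > B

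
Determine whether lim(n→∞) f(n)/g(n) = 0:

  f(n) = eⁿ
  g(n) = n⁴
False

f(n) = eⁿ is O(eⁿ), and g(n) = n⁴ is O(n⁴).
Since O(eⁿ) grows faster than or equal to O(n⁴), f(n) = o(g(n)) is false.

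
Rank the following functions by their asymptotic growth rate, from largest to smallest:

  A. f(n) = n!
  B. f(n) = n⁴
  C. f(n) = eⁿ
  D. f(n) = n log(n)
A > C > B > D

Comparing growth rates:
A = n! is O(n!)
C = eⁿ is O(eⁿ)
B = n⁴ is O(n⁴)
D = n log(n) is O(n log n)

Therefore, the order from fastest to slowest is: A > C > B > D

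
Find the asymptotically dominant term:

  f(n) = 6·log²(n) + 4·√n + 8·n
8·n

Looking at each term:
  - 6·log²(n) is O(log² n)
  - 4·√n is O(√n)
  - 8·n is O(n)

The term 8·n (O(n)) grows fastest and dominates all others.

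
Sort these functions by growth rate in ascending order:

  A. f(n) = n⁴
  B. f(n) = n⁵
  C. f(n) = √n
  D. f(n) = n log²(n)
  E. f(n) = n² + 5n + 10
C < D < E < A < B

Comparing growth rates:
C = √n is O(√n)
D = n log²(n) is O(n log² n)
E = n² + 5n + 10 is O(n²)
A = n⁴ is O(n⁴)
B = n⁵ is O(n⁵)

Therefore, the order from slowest to fastest is: C < D < E < A < B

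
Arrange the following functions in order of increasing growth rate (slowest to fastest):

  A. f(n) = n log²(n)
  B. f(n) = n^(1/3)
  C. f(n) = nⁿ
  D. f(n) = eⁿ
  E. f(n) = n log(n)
B < E < A < D < C

Comparing growth rates:
B = n^(1/3) is O(n^(1/3))
E = n log(n) is O(n log n)
A = n log²(n) is O(n log² n)
D = eⁿ is O(eⁿ)
C = nⁿ is O(nⁿ)

Therefore, the order from slowest to fastest is: B < E < A < D < C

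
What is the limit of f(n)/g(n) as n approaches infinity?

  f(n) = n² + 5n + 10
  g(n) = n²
1

Since n² + 5n + 10 and n² have the same growth rate (O(n²)),
the ratio converges to a constant: 1.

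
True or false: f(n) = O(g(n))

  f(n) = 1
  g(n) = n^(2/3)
True

f(n) = 1 is O(1), and g(n) = n^(2/3) is O(n^(2/3)).
Since O(1) ⊆ O(n^(2/3)) (f grows no faster than g), f(n) = O(g(n)) is true.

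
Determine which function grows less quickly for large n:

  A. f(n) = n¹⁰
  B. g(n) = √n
B

f(n) = n¹⁰ is O(n¹⁰), while g(n) = √n is O(√n).
Since O(√n) grows slower than O(n¹⁰), g(n) is dominated.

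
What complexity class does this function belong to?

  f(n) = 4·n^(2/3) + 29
O(n^(2/3))

The dominant term in 4·n^(2/3) + 29 is 4·n^(2/3), which is Θ(n^(2/3)).
Lower-order terms (29) are asymptotically negligible.
Constants are absorbed, so the tightest bound is O(n^(2/3)).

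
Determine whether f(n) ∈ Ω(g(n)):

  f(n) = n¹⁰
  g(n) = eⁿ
False

f(n) = n¹⁰ is O(n¹⁰), and g(n) = eⁿ is O(eⁿ).
Since O(n¹⁰) grows slower than O(eⁿ), f(n) = Ω(g(n)) is false.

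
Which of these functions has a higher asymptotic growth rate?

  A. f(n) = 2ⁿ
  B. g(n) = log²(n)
A

f(n) = 2ⁿ is O(2ⁿ), while g(n) = log²(n) is O(log² n).
Since O(2ⁿ) grows faster than O(log² n), f(n) dominates.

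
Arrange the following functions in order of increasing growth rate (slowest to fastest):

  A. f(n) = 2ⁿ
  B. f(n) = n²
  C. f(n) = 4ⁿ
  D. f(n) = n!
B < A < C < D

Comparing growth rates:
B = n² is O(n²)
A = 2ⁿ is O(2ⁿ)
C = 4ⁿ is O(4ⁿ)
D = n! is O(n!)

Therefore, the order from slowest to fastest is: B < A < C < D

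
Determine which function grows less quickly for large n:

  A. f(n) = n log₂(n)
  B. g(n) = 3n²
A

f(n) = n log₂(n) is O(n log n), while g(n) = 3n² is O(n²).
Since O(n log n) grows slower than O(n²), f(n) is dominated.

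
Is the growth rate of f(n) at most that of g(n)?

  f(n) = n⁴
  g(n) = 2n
False

f(n) = n⁴ is O(n⁴), and g(n) = 2n is O(n).
Since O(n⁴) grows faster than O(n), f(n) = O(g(n)) is false.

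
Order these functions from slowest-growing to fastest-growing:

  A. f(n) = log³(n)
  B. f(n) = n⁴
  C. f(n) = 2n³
A < C < B

Comparing growth rates:
A = log³(n) is O(log³ n)
C = 2n³ is O(n³)
B = n⁴ is O(n⁴)

Therefore, the order from slowest to fastest is: A < C < B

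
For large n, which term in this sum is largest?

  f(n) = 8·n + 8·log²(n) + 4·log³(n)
8·n

Looking at each term:
  - 8·n is O(n)
  - 8·log²(n) is O(log² n)
  - 4·log³(n) is O(log³ n)

The term 8·n (O(n)) grows fastest and dominates all others.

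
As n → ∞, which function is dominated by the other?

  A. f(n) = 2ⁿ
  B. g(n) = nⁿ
A

f(n) = 2ⁿ is O(2ⁿ), while g(n) = nⁿ is O(nⁿ).
Since O(2ⁿ) grows slower than O(nⁿ), f(n) is dominated.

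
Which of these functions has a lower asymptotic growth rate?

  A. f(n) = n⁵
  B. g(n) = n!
A

f(n) = n⁵ is O(n⁵), while g(n) = n! is O(n!).
Since O(n⁵) grows slower than O(n!), f(n) is dominated.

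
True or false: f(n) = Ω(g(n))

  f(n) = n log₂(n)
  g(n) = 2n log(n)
True

f(n) = n log₂(n) and g(n) = 2n log(n) are both O(n log n).
Big-Ω permits equal growth rates (f ≥ c·g for some c > 0), so f(n) = Ω(g(n)) is true.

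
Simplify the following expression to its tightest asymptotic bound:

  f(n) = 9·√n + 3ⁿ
Θ(3ⁿ)

Order the terms by growth rate: 9·√n ≺ 3ⁿ.
The fastest-growing term 3ⁿ dominates as n → ∞; dropping its constant factor gives Θ(3ⁿ).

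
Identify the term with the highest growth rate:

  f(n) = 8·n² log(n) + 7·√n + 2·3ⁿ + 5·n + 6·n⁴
2·3ⁿ

Looking at each term:
  - 8·n² log(n) is O(n² log n)
  - 7·√n is O(√n)
  - 2·3ⁿ is O(3ⁿ)
  - 5·n is O(n)
  - 6·n⁴ is O(n⁴)

The term 2·3ⁿ (O(3ⁿ)) grows fastest and dominates all others.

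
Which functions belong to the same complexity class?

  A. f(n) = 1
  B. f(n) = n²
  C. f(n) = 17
A and C

Examining each function:
  A. 1 is O(1)
  B. n² is O(n²)
  C. 17 is O(1)

Functions A and C both have the same complexity class.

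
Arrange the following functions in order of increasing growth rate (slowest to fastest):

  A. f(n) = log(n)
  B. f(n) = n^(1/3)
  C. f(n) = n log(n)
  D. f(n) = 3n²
A < B < C < D

Comparing growth rates:
A = log(n) is O(log n)
B = n^(1/3) is O(n^(1/3))
C = n log(n) is O(n log n)
D = 3n² is O(n²)

Therefore, the order from slowest to fastest is: A < B < C < D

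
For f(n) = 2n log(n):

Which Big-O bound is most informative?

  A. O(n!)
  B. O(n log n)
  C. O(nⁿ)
B

f(n) = 2n log(n) is O(n log n).
All listed options are valid Big-O bounds (upper bounds),
but O(n log n) is the tightest (smallest valid bound).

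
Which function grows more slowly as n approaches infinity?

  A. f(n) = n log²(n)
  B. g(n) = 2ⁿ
A

f(n) = n log²(n) is O(n log² n), while g(n) = 2ⁿ is O(2ⁿ).
Since O(n log² n) grows slower than O(2ⁿ), f(n) is dominated.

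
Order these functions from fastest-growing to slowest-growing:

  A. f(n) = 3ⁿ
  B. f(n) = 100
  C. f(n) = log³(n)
A > C > B

Comparing growth rates:
A = 3ⁿ is O(3ⁿ)
C = log³(n) is O(log³ n)
B = 100 is O(1)

Therefore, the order from fastest to slowest is: A > C > B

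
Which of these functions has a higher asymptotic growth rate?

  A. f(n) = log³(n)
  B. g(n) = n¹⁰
B

f(n) = log³(n) is O(log³ n), while g(n) = n¹⁰ is O(n¹⁰).
Since O(n¹⁰) grows faster than O(log³ n), g(n) dominates.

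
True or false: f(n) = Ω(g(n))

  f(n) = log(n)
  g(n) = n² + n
False

f(n) = log(n) is O(log n), and g(n) = n² + n is O(n²).
Since O(log n) grows slower than O(n²), f(n) = Ω(g(n)) is false.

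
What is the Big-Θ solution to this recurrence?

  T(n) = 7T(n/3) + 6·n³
Θ(n³)

Master Theorem: a = 7, b = 3, f(n) = 6·n³.
Compute the critical exponent d = log₃(7) = 1.771.
Compare f(n) = Θ(n³) against n^d:
  k = 3 > d = 1.771, so f(n) = Ω(n^(d+ε)) — Case 3.
  Regularity: a·(n/b)^3/n^3 = a/b^3 = 7/27 < 1 ✓.
  The top-level work dominates: T(n) = Θ(f(n)) = Θ(n³).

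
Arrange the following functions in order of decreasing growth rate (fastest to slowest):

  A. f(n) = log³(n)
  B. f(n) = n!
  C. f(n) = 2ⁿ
B > C > A

Comparing growth rates:
B = n! is O(n!)
C = 2ⁿ is O(2ⁿ)
A = log³(n) is O(log³ n)

Therefore, the order from fastest to slowest is: B > C > A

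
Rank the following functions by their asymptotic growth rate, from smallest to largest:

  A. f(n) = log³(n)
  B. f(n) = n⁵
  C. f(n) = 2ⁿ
A < B < C

Comparing growth rates:
A = log³(n) is O(log³ n)
B = n⁵ is O(n⁵)
C = 2ⁿ is O(2ⁿ)

Therefore, the order from slowest to fastest is: A < B < C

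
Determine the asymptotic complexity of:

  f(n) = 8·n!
O(n!)

The dominant term in 8·n! is 8·n!, which is Θ(n!).
Constants are absorbed, so the tightest bound is O(n!).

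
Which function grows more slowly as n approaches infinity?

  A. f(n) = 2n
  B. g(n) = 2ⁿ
A

f(n) = 2n is O(n), while g(n) = 2ⁿ is O(2ⁿ).
Since O(n) grows slower than O(2ⁿ), f(n) is dominated.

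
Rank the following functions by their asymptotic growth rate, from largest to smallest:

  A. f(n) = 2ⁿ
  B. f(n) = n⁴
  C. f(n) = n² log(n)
A > B > C

Comparing growth rates:
A = 2ⁿ is O(2ⁿ)
B = n⁴ is O(n⁴)
C = n² log(n) is O(n² log n)

Therefore, the order from fastest to slowest is: A > B > C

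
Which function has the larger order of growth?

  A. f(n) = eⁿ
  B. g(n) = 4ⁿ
B

f(n) = eⁿ is O(eⁿ), while g(n) = 4ⁿ is O(4ⁿ).
Since O(4ⁿ) grows faster than O(eⁿ), g(n) dominates.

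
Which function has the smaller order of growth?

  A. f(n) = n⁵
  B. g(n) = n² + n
B

f(n) = n⁵ is O(n⁵), while g(n) = n² + n is O(n²).
Since O(n²) grows slower than O(n⁵), g(n) is dominated.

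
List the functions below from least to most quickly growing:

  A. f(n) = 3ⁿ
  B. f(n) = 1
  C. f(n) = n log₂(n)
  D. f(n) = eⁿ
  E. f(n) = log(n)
B < E < C < D < A

Comparing growth rates:
B = 1 is O(1)
E = log(n) is O(log n)
C = n log₂(n) is O(n log n)
D = eⁿ is O(eⁿ)
A = 3ⁿ is O(3ⁿ)

Therefore, the order from slowest to fastest is: B < E < C < D < A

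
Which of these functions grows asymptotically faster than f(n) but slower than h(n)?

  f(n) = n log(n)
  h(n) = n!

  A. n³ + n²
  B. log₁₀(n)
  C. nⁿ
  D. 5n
A

We need g(n) with n log(n) = o(g(n)) and g(n) = o(n!), i.e. O(n log n) ≺ g ≺ O(n!).
Check each option:
  A. n³ + n² — O(n³) is strictly between O(n log n) and O(n!) ✓
  B. log₁₀(n) — O(log n) does not grow strictly faster than f(n)
  C. nⁿ — O(nⁿ) does not grow strictly slower than h(n)
  D. 5n — O(n) does not grow strictly faster than f(n)

Only option A (n³ + n²) lies strictly between.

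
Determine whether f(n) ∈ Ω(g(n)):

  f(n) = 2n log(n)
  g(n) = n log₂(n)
True

f(n) = 2n log(n) and g(n) = n log₂(n) are both O(n log n).
Big-Ω permits equal growth rates (f ≥ c·g for some c > 0), so f(n) = Ω(g(n)) is true.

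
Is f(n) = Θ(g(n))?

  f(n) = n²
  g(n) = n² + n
True

f(n) = n² and g(n) = n² + n are both O(n²).
Since they have the same asymptotic growth rate, f(n) = Θ(g(n)) is true.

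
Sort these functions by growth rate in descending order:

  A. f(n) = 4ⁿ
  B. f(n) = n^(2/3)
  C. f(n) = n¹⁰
A > C > B

Comparing growth rates:
A = 4ⁿ is O(4ⁿ)
C = n¹⁰ is O(n¹⁰)
B = n^(2/3) is O(n^(2/3))

Therefore, the order from fastest to slowest is: A > C > B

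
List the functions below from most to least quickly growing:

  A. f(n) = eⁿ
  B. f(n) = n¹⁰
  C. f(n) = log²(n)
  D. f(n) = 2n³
A > B > D > C

Comparing growth rates:
A = eⁿ is O(eⁿ)
B = n¹⁰ is O(n¹⁰)
D = 2n³ is O(n³)
C = log²(n) is O(log² n)

Therefore, the order from fastest to slowest is: A > B > D > C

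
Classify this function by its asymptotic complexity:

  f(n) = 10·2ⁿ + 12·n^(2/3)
O(2ⁿ)

The dominant term in 10·2ⁿ + 12·n^(2/3) is 10·2ⁿ, which is Θ(2ⁿ).
Lower-order terms (12·n^(2/3)) are asymptotically negligible.
Constants are absorbed, so the tightest bound is O(2ⁿ).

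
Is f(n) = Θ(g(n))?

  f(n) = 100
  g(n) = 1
True

f(n) = 100 and g(n) = 1 are both O(1).
Since they have the same asymptotic growth rate, f(n) = Θ(g(n)) is true.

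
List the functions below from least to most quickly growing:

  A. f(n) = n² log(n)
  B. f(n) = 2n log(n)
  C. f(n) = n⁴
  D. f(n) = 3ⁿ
B < A < C < D

Comparing growth rates:
B = 2n log(n) is O(n log n)
A = n² log(n) is O(n² log n)
C = n⁴ is O(n⁴)
D = 3ⁿ is O(3ⁿ)

Therefore, the order from slowest to fastest is: B < A < C < D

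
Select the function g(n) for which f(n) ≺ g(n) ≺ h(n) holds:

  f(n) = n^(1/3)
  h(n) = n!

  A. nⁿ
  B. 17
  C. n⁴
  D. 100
C

We need g(n) with n^(1/3) = o(g(n)) and g(n) = o(n!), i.e. O(n^(1/3)) ≺ g ≺ O(n!).
Check each option:
  A. nⁿ — O(nⁿ) does not grow strictly slower than h(n)
  B. 17 — O(1) does not grow strictly faster than f(n)
  C. n⁴ — O(n⁴) is strictly between O(n^(1/3)) and O(n!) ✓
  D. 100 — O(1) does not grow strictly faster than f(n)

Only option C (n⁴) lies strictly between.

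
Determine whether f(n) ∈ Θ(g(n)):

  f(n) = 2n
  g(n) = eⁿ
False

f(n) = 2n is O(n), and g(n) = eⁿ is O(eⁿ).
Since they have different growth rates, f(n) = Θ(g(n)) is false.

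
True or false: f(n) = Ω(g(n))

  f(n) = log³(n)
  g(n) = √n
False

f(n) = log³(n) is O(log³ n), and g(n) = √n is O(√n).
Since O(log³ n) grows slower than O(√n), f(n) = Ω(g(n)) is false.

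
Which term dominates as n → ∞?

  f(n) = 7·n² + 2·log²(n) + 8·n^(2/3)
7·n²

Looking at each term:
  - 7·n² is O(n²)
  - 2·log²(n) is O(log² n)
  - 8·n^(2/3) is O(n^(2/3))

The term 7·n² (O(n²)) grows fastest and dominates all others.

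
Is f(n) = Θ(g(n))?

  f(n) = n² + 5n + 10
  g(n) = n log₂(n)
False

f(n) = n² + 5n + 10 is O(n²), and g(n) = n log₂(n) is O(n log n).
Since they have different growth rates, f(n) = Θ(g(n)) is false.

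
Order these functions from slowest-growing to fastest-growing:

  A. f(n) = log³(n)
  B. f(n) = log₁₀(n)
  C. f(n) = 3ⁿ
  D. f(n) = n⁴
B < A < D < C

Comparing growth rates:
B = log₁₀(n) is O(log n)
A = log³(n) is O(log³ n)
D = n⁴ is O(n⁴)
C = 3ⁿ is O(3ⁿ)

Therefore, the order from slowest to fastest is: B < A < D < C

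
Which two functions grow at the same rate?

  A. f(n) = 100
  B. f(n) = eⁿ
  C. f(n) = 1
A and C

Examining each function:
  A. 100 is O(1)
  B. eⁿ is O(eⁿ)
  C. 1 is O(1)

Functions A and C both have the same complexity class.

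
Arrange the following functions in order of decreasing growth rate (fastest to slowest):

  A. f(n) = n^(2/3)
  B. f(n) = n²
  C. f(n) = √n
B > A > C

Comparing growth rates:
B = n² is O(n²)
A = n^(2/3) is O(n^(2/3))
C = √n is O(√n)

Therefore, the order from fastest to slowest is: B > A > C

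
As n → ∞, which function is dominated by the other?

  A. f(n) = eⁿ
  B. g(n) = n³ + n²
B

f(n) = eⁿ is O(eⁿ), while g(n) = n³ + n² is O(n³).
Since O(n³) grows slower than O(eⁿ), g(n) is dominated.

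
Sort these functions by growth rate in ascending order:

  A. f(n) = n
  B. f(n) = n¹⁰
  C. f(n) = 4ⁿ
A < B < C

Comparing growth rates:
A = n is O(n)
B = n¹⁰ is O(n¹⁰)
C = 4ⁿ is O(4ⁿ)

Therefore, the order from slowest to fastest is: A < B < C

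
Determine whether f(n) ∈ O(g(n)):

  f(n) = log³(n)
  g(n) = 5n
True

f(n) = log³(n) is O(log³ n), and g(n) = 5n is O(n).
Since O(log³ n) ⊆ O(n) (f grows no faster than g), f(n) = O(g(n)) is true.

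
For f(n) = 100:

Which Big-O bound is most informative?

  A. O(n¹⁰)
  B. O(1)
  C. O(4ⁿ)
B

f(n) = 100 is O(1).
All listed options are valid Big-O bounds (upper bounds),
but O(1) is the tightest (smallest valid bound).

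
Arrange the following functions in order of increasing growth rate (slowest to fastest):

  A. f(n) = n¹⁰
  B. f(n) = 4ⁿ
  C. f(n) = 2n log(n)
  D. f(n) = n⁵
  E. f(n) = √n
E < C < D < A < B

Comparing growth rates:
E = √n is O(√n)
C = 2n log(n) is O(n log n)
D = n⁵ is O(n⁵)
A = n¹⁰ is O(n¹⁰)
B = 4ⁿ is O(4ⁿ)

Therefore, the order from slowest to fastest is: E < C < D < A < B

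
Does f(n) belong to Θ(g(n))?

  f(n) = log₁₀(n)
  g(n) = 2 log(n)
True

f(n) = log₁₀(n) and g(n) = 2 log(n) are both O(log n).
Since they have the same asymptotic growth rate, f(n) = Θ(g(n)) is true.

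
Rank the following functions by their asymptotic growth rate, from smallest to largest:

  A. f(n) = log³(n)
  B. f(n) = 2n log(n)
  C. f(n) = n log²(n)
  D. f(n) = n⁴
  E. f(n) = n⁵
A < B < C < D < E

Comparing growth rates:
A = log³(n) is O(log³ n)
B = 2n log(n) is O(n log n)
C = n log²(n) is O(n log² n)
D = n⁴ is O(n⁴)
E = n⁵ is O(n⁵)

Therefore, the order from slowest to fastest is: A < B < C < D < E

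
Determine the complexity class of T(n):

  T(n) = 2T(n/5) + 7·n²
Θ(n²)

Master Theorem: a = 2, b = 5, f(n) = 7·n².
Compute the critical exponent d = log₅(2) = 0.431.
Compare f(n) = Θ(n²) against n^d:
  k = 2 > d = 0.431, so f(n) = Ω(n^(d+ε)) — Case 3.
  Regularity: a·(n/b)^2/n^2 = a/b^2 = 2/25 < 1 ✓.
  The top-level work dominates: T(n) = Θ(f(n)) = Θ(n²).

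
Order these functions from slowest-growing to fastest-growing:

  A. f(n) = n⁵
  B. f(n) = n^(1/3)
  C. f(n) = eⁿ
B < A < C

Comparing growth rates:
B = n^(1/3) is O(n^(1/3))
A = n⁵ is O(n⁵)
C = eⁿ is O(eⁿ)

Therefore, the order from slowest to fastest is: B < A < C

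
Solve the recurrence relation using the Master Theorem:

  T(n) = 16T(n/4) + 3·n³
Θ(n³)

Master Theorem: a = 16, b = 4, f(n) = 3·n³.
Compute the critical exponent d = log₄(16) = 2.
Compare f(n) = Θ(n³) against n^d:
  k = 3 > d = 2, so f(n) = Ω(n^(d+ε)) — Case 3.
  Regularity: a·(n/b)^3/n^3 = a/b^3 = 16/64 < 1 ✓.
  The top-level work dominates: T(n) = Θ(f(n)) = Θ(n³).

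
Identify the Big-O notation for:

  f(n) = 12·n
O(n)

The dominant term in 12·n is 12·n, which is Θ(n).
Constants are absorbed, so the tightest bound is O(n).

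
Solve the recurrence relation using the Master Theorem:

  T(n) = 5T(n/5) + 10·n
Θ(n log n)

Master Theorem: a = 5, b = 5, f(n) = 10·n.
Compute the critical exponent d = log₅(5) = 1.
Compare f(n) = Θ(n) against n^d:
  k = 1 = d, so f(n) = Θ(n^d) — Case 2.
  Work is balanced across levels: T(n) = Θ(n^d log n) = Θ(n log n).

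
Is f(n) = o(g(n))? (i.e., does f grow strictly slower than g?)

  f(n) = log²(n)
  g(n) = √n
True

f(n) = log²(n) is O(log² n), and g(n) = √n is O(√n).
Since O(log² n) grows strictly slower than O(√n), f(n) = o(g(n)) is true.
This means lim(n→∞) f(n)/g(n) = 0.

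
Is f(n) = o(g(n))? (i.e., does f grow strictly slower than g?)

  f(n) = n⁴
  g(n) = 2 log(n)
False

f(n) = n⁴ is O(n⁴), and g(n) = 2 log(n) is O(log n).
Since O(n⁴) grows faster than or equal to O(log n), f(n) = o(g(n)) is false.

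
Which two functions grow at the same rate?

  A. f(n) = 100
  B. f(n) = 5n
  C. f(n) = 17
A and C

Examining each function:
  A. 100 is O(1)
  B. 5n is O(n)
  C. 17 is O(1)

Functions A and C both have the same complexity class.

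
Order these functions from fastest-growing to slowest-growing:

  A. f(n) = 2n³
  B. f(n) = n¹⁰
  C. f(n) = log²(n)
B > A > C

Comparing growth rates:
B = n¹⁰ is O(n¹⁰)
A = 2n³ is O(n³)
C = log²(n) is O(log² n)

Therefore, the order from fastest to slowest is: B > A > C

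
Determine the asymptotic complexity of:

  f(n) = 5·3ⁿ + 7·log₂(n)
O(3ⁿ)

The dominant term in 5·3ⁿ + 7·log₂(n) is 5·3ⁿ, which is Θ(3ⁿ).
Lower-order terms (7·log₂(n)) are asymptotically negligible.
Constants are absorbed, so the tightest bound is O(3ⁿ).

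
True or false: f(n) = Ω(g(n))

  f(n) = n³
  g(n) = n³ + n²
True

f(n) = n³ and g(n) = n³ + n² are both O(n³).
Big-Ω permits equal growth rates (f ≥ c·g for some c > 0), so f(n) = Ω(g(n)) is true.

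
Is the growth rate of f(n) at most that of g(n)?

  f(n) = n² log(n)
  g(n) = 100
False

f(n) = n² log(n) is O(n² log n), and g(n) = 100 is O(1).
Since O(n² log n) grows faster than O(1), f(n) = O(g(n)) is false.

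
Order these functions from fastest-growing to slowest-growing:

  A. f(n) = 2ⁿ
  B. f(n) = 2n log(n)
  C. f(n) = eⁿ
C > A > B

Comparing growth rates:
C = eⁿ is O(eⁿ)
A = 2ⁿ is O(2ⁿ)
B = 2n log(n) is O(n log n)

Therefore, the order from fastest to slowest is: C > A > B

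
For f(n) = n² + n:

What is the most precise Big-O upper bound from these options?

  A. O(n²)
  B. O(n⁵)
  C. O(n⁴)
A

f(n) = n² + n is O(n²).
All listed options are valid Big-O bounds (upper bounds),
but O(n²) is the tightest (smallest valid bound).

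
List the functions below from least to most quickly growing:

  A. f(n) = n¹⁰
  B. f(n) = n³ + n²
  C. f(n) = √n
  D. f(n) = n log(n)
C < D < B < A

Comparing growth rates:
C = √n is O(√n)
D = n log(n) is O(n log n)
B = n³ + n² is O(n³)
A = n¹⁰ is O(n¹⁰)

Therefore, the order from slowest to fastest is: C < D < B < A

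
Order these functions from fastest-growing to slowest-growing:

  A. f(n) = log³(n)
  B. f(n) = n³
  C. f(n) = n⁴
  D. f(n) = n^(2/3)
C > B > D > A

Comparing growth rates:
C = n⁴ is O(n⁴)
B = n³ is O(n³)
D = n^(2/3) is O(n^(2/3))
A = log³(n) is O(log³ n)

Therefore, the order from fastest to slowest is: C > B > D > A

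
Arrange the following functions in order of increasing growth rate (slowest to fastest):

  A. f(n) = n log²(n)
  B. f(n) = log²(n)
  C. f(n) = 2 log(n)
C < B < A

Comparing growth rates:
C = 2 log(n) is O(log n)
B = log²(n) is O(log² n)
A = n log²(n) is O(n log² n)

Therefore, the order from slowest to fastest is: C < B < A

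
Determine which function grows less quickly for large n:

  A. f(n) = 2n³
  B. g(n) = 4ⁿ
A

f(n) = 2n³ is O(n³), while g(n) = 4ⁿ is O(4ⁿ).
Since O(n³) grows slower than O(4ⁿ), f(n) is dominated.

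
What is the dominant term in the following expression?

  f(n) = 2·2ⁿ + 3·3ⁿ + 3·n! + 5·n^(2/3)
3·n!

Looking at each term:
  - 2·2ⁿ is O(2ⁿ)
  - 3·3ⁿ is O(3ⁿ)
  - 3·n! is O(n!)
  - 5·n^(2/3) is O(n^(2/3))

The term 3·n! (O(n!)) grows fastest and dominates all others.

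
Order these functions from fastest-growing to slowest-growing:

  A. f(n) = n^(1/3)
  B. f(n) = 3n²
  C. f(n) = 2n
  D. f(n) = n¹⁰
D > B > C > A

Comparing growth rates:
D = n¹⁰ is O(n¹⁰)
B = 3n² is O(n²)
C = 2n is O(n)
A = n^(1/3) is O(n^(1/3))

Therefore, the order from fastest to slowest is: D > B > C > A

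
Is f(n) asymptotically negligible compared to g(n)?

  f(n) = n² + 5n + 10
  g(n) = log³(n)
False

f(n) = n² + 5n + 10 is O(n²), and g(n) = log³(n) is O(log³ n).
Since O(n²) grows faster than or equal to O(log³ n), f(n) = o(g(n)) is false.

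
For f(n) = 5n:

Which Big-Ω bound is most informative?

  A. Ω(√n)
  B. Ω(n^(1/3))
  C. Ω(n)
C

f(n) = 5n is Ω(n).
All listed options are valid Big-Ω bounds (lower bounds),
but Ω(n) is the tightest (largest valid bound).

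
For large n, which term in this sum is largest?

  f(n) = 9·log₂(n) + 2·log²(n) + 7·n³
7·n³

Looking at each term:
  - 9·log₂(n) is O(log n)
  - 2·log²(n) is O(log² n)
  - 7·n³ is O(n³)

The term 7·n³ (O(n³)) grows fastest and dominates all others.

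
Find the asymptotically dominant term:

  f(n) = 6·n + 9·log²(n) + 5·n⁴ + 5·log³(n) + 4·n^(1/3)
5·n⁴

Looking at each term:
  - 6·n is O(n)
  - 9·log²(n) is O(log² n)
  - 5·n⁴ is O(n⁴)
  - 5·log³(n) is O(log³ n)
  - 4·n^(1/3) is O(n^(1/3))

The term 5·n⁴ (O(n⁴)) grows fastest and dominates all others.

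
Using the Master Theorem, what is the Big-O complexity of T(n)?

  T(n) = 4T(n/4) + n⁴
Θ(n⁴)

Master Theorem: a = 4, b = 4, f(n) = n⁴.
Compute the critical exponent d = log₄(4) = 1.
Compare f(n) = Θ(n⁴) against n^d:
  k = 4 > d = 1, so f(n) = Ω(n^(d+ε)) — Case 3.
  Regularity: a·(n/b)^4/n^4 = a/b^4 = 4/256 < 1 ✓.
  The top-level work dominates: T(n) = Θ(f(n)) = Θ(n⁴).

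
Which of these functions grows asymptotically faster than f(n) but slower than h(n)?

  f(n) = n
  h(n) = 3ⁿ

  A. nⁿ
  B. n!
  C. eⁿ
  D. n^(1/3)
C

We need g(n) with n = o(g(n)) and g(n) = o(3ⁿ), i.e. O(n) ≺ g ≺ O(3ⁿ).
Check each option:
  A. nⁿ — O(nⁿ) does not grow strictly slower than h(n)
  B. n! — O(n!) does not grow strictly slower than h(n)
  C. eⁿ — O(eⁿ) is strictly between O(n) and O(3ⁿ) ✓
  D. n^(1/3) — O(n^(1/3)) does not grow strictly faster than f(n)

Only option C (eⁿ) lies strictly between.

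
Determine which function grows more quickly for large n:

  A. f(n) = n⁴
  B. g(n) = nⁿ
B

f(n) = n⁴ is O(n⁴), while g(n) = nⁿ is O(nⁿ).
Since O(nⁿ) grows faster than O(n⁴), g(n) dominates.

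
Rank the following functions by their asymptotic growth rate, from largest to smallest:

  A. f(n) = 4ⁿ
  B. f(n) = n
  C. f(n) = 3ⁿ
A > C > B

Comparing growth rates:
A = 4ⁿ is O(4ⁿ)
C = 3ⁿ is O(3ⁿ)
B = n is O(n)

Therefore, the order from fastest to slowest is: A > C > B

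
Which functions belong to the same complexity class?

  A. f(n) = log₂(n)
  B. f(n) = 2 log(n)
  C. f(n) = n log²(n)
A and B

Examining each function:
  A. log₂(n) is O(log n)
  B. 2 log(n) is O(log n)
  C. n log²(n) is O(n log² n)

Functions A and B both have the same complexity class.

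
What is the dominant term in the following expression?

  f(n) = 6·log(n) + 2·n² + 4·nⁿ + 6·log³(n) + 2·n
4·nⁿ

Looking at each term:
  - 6·log(n) is O(log n)
  - 2·n² is O(n²)
  - 4·nⁿ is O(nⁿ)
  - 6·log³(n) is O(log³ n)
  - 2·n is O(n)

The term 4·nⁿ (O(nⁿ)) grows fastest and dominates all others.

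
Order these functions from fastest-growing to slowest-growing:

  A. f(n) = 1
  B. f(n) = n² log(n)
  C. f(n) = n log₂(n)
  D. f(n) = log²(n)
B > C > D > A

Comparing growth rates:
B = n² log(n) is O(n² log n)
C = n log₂(n) is O(n log n)
D = log²(n) is O(log² n)
A = 1 is O(1)

Therefore, the order from fastest to slowest is: B > C > D > A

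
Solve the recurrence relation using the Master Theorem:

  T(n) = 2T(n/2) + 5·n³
Θ(n³)

Master Theorem: a = 2, b = 2, f(n) = 5·n³.
Compute the critical exponent d = log₂(2) = 1.
Compare f(n) = Θ(n³) against n^d:
  k = 3 > d = 1, so f(n) = Ω(n^(d+ε)) — Case 3.
  Regularity: a·(n/b)^3/n^3 = a/b^3 = 2/8 < 1 ✓.
  The top-level work dominates: T(n) = Θ(f(n)) = Θ(n³).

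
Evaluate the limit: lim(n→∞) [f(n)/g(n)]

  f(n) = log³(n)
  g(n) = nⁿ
0

Since log³(n) (O(log³ n)) grows slower than nⁿ (O(nⁿ)),
the ratio f(n)/g(n) → 0 as n → ∞.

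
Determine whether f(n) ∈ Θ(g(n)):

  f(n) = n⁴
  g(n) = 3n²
False

f(n) = n⁴ is O(n⁴), and g(n) = 3n² is O(n²).
Since they have different growth rates, f(n) = Θ(g(n)) is false.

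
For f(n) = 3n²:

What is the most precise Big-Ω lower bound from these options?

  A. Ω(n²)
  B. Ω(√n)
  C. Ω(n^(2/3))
A

f(n) = 3n² is Ω(n²).
All listed options are valid Big-Ω bounds (lower bounds),
but Ω(n²) is the tightest (largest valid bound).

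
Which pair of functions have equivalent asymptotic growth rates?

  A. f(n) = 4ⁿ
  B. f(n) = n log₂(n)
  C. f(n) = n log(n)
B and C

Examining each function:
  A. 4ⁿ is O(4ⁿ)
  B. n log₂(n) is O(n log n)
  C. n log(n) is O(n log n)

Functions B and C both have the same complexity class.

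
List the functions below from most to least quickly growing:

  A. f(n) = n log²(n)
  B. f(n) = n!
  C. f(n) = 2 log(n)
B > A > C

Comparing growth rates:
B = n! is O(n!)
A = n log²(n) is O(n log² n)
C = 2 log(n) is O(log n)

Therefore, the order from fastest to slowest is: B > A > C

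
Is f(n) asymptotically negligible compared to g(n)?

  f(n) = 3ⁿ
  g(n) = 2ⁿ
False

f(n) = 3ⁿ is O(3ⁿ), and g(n) = 2ⁿ is O(2ⁿ).
Since O(3ⁿ) grows faster than or equal to O(2ⁿ), f(n) = o(g(n)) is false.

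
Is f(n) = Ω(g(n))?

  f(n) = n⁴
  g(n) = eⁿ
False

f(n) = n⁴ is O(n⁴), and g(n) = eⁿ is O(eⁿ).
Since O(n⁴) grows slower than O(eⁿ), f(n) = Ω(g(n)) is false.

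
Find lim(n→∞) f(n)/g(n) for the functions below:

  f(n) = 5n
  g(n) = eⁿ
0

Since 5n (O(n)) grows slower than eⁿ (O(eⁿ)),
the ratio f(n)/g(n) → 0 as n → ∞.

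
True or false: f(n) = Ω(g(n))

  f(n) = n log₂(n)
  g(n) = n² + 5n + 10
False

f(n) = n log₂(n) is O(n log n), and g(n) = n² + 5n + 10 is O(n²).
Since O(n log n) grows slower than O(n²), f(n) = Ω(g(n)) is false.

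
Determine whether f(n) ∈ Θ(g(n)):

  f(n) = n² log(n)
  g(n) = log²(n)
False

f(n) = n² log(n) is O(n² log n), and g(n) = log²(n) is O(log² n).
Since they have different growth rates, f(n) = Θ(g(n)) is false.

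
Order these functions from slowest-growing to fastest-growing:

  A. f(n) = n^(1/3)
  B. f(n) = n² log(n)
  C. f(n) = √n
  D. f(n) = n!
A < C < B < D

Comparing growth rates:
A = n^(1/3) is O(n^(1/3))
C = √n is O(√n)
B = n² log(n) is O(n² log n)
D = n! is O(n!)

Therefore, the order from slowest to fastest is: A < C < B < D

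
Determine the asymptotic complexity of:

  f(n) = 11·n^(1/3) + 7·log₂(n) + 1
O(n^(1/3))

The dominant term in 11·n^(1/3) + 7·log₂(n) + 1 is 11·n^(1/3), which is Θ(n^(1/3)).
Lower-order terms (7·log₂(n), 1) are asymptotically negligible.
Constants are absorbed, so the tightest bound is O(n^(1/3)).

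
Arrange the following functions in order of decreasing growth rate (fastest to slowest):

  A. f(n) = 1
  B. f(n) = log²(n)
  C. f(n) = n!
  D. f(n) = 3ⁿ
C > D > B > A

Comparing growth rates:
C = n! is O(n!)
D = 3ⁿ is O(3ⁿ)
B = log²(n) is O(log² n)
A = 1 is O(1)

Therefore, the order from fastest to slowest is: C > D > B > A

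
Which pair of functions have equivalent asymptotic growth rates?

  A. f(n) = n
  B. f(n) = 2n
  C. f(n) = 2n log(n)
A and B

Examining each function:
  A. n is O(n)
  B. 2n is O(n)
  C. 2n log(n) is O(n log n)

Functions A and B both have the same complexity class.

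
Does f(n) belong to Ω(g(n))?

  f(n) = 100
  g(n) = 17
True

f(n) = 100 and g(n) = 17 are both O(1).
Big-Ω permits equal growth rates (f ≥ c·g for some c > 0), so f(n) = Ω(g(n)) is true.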